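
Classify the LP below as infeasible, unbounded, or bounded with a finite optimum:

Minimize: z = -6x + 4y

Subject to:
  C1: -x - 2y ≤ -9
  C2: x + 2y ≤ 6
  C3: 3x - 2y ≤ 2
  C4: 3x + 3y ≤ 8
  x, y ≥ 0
C2 requires x + 2y ≤ 6, while C1 (-x - 2y ≤ -9) is equivalent to x + 2y ≥ 9. Together they would need 9 ≤ x + 2y ≤ 6, which is impossible since 9 > 6. No point satisfies all constraints.

The feasible region is empty; the LP is infeasible.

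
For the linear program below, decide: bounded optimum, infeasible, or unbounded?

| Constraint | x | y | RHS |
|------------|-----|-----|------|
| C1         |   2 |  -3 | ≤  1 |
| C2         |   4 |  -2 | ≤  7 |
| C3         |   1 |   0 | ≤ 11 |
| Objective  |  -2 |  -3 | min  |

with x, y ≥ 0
Feasible point: (0, 0) satisfies every constraint, so the LP is feasible.
Direction d = (0, 1): for each constraint row a, a·d ≤ 0 —
  (2)(0) + (-3)(1) = -3 ≤ 0
  (4)(0) + (-2)(1) = -2 ≤ 0
  (1)(0) + (0)(1) = 0 ≤ 0
and d ≥ 0, so (0, 0) + t·d stays feasible for every t ≥ 0. Along this ray z = -2x - 3y changes by -3 per unit t, so z → −∞.

Unbounded — the objective can decrease without bound over the feasible region.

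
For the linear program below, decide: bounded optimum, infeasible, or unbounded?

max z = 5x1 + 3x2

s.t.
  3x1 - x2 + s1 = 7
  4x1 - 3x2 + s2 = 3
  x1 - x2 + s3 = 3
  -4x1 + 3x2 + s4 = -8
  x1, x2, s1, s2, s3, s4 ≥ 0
The row 4x1 - 3x2 + s2 = 3 with s2 ≥ 0 requires 4x1 - 3x2 ≤ 3, while the row -4x1 + 3x2 + s4 = -8 with s4 ≥ 0 is equivalent to 4x1 - 3x2 ≥ 8. Together they would need 8 ≤ 4x1 - 3x2 ≤ 3, which is impossible since 8 > 3. No point satisfies all constraints.

Infeasible — the constraint set is empty.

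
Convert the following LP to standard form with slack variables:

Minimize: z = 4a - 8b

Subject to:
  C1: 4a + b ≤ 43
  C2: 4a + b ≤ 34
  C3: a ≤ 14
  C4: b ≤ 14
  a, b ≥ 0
min z = 4a - 8b

s.t.
  4a + b + s1 = 43
  4a + b + s2 = 34
  a + s3 = 14
  b + s4 = 14
  a, b, s1, s2, s3, s4 ≥ 0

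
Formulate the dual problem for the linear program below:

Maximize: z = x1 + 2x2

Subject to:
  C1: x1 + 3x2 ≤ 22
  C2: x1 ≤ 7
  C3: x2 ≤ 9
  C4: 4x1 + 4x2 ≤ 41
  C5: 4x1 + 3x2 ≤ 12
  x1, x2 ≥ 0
Minimize: z = 22y1 + 7y2 + 9y3 + 41y4 + 12y5

Subject to:
  C1: -y1 - y2 - 4y4 - 4y5 ≤ -1
  C2: -3y1 - y3 - 4y4 - 3y5 ≤ -2
  y1, y2, y3, y4, y5 ≥ 0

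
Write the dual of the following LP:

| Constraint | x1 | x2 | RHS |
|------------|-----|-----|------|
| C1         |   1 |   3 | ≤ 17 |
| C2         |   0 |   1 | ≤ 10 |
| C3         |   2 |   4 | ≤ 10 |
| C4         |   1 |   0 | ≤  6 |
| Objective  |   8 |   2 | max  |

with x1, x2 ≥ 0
Minimize: z = 17y1 + 10y2 + 10y3 + 6y4

Subject to:
  C1: -y1 - 2y3 - y4 ≤ -8
  C2: -3y1 - y2 - 4y3 ≤ -2
  y1, y2, y3, y4 ≥ 0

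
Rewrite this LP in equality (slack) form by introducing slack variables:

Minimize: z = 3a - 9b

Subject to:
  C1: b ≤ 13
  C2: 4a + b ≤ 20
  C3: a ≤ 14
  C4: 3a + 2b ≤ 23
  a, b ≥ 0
min z = 3a - 9b

s.t.
  b + s1 = 13
  4a + b + s2 = 20
  a + s3 = 14
  3a + 2b + s4 = 23
  a, b, s1, s2, s3, s4 ≥ 0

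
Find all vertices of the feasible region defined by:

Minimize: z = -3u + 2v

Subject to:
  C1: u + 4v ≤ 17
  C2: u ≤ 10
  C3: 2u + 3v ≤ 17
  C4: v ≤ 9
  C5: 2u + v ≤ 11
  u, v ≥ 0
Each vertex is the intersection of two constraint boundaries that also satisfies all remaining constraints:
  u = 0 and v = 0 → (0, 0)
  2u + v = 11 and v = 0 → (5.5, 0)
  2u + 3v = 17 and 2u + v = 11 → (4, 3)
  u + 4v = 17 and 2u + 3v = 17 → (3.4, 3.4)
  u + 4v = 17 and u = 0 → (0, 4.25)

Vertices: (0, 0), (5.5, 0), (4, 3), (3.4, 3.4), (0, 4.25)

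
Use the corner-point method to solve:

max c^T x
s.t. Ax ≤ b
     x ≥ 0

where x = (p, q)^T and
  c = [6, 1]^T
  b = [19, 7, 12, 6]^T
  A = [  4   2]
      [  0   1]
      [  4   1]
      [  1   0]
p = 3, q = 0, z = 18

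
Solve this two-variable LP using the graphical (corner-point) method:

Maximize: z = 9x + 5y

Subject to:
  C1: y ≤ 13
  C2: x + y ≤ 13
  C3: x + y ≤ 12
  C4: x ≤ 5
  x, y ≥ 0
x = 5, y = 7, z = 80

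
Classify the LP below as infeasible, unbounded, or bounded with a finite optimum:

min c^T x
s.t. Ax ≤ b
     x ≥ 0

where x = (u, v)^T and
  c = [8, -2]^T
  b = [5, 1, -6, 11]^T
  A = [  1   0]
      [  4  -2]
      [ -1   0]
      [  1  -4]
One constraint requires u ≤ 5, while the constraint -u ≤ -6 is equivalent to u ≥ 6. Together they would need 6 ≤ u ≤ 5, which is impossible since 6 > 5. No point satisfies all constraints.

The feasible region is empty; the LP is infeasible.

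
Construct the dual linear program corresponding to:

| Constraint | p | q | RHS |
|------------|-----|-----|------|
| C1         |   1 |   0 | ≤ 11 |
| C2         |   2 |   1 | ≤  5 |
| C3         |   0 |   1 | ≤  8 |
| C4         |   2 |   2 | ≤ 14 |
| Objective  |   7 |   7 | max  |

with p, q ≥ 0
Minimize: z = 11y1 + 5y2 + 8y3 + 14y4

Subject to:
  C1: -y1 - 2y2 - 2y4 ≤ -7
  C2: -y2 - y3 - 2y4 ≤ -7
  y1, y2, y3, y4 ≥ 0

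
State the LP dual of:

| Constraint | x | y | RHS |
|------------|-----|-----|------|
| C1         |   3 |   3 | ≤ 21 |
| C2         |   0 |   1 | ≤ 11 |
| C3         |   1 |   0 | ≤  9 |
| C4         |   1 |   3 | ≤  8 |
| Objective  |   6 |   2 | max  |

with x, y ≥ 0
Minimize: z = 21y1 + 11y2 + 9y3 + 8y4

Subject to:
  C1: -3y1 - y3 - y4 ≤ -6
  C2: -3y1 - y2 - 3y4 ≤ -2
  y1, y2, y3, y4 ≥ 0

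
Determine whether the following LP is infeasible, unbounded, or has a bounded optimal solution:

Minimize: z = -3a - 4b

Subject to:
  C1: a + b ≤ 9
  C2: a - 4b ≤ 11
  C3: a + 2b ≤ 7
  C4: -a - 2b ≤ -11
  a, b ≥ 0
C3 requires a + 2b ≤ 7, while C4 (-a - 2b ≤ -11) is equivalent to a + 2b ≥ 11. Together they would need 11 ≤ a + 2b ≤ 7, which is impossible since 11 > 7. No point satisfies all constraints.

Infeasible: no point satisfies all constraints simultaneously.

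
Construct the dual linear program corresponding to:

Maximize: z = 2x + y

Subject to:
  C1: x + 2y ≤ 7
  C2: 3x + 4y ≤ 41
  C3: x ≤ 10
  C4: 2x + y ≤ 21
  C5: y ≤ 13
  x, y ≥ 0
Minimize: z = 7y1 + 41y2 + 10y3 + 21y4 + 13y5

Subject to:
  C1: -y1 - 3y2 - y3 - 2y4 ≤ -2
  C2: -2y1 - 4y2 - y4 - y5 ≤ -1
  y1, y2, y3, y4, y5 ≥ 0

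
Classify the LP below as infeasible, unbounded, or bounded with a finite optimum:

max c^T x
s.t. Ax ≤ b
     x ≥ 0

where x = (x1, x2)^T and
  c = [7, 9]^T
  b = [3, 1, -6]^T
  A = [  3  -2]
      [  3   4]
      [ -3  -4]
One constraint requires 3x1 + 4x2 ≤ 1, while the constraint -3x1 - 4x2 ≤ -6 is equivalent to 3x1 + 4x2 ≥ 6. Together they would need 6 ≤ 3x1 + 4x2 ≤ 1, which is impossible since 6 > 1. No point satisfies all constraints.

Infeasible — the constraint set is empty.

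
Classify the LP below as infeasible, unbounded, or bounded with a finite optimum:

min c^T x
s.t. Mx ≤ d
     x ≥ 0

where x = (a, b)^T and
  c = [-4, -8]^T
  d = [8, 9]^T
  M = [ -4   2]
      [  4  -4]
Feasible point: (0, 0) satisfies every constraint, so the LP is feasible.
Direction d = (1, 1): for each constraint row a, a·d ≤ 0 —
  (-4)(1) + (2)(1) = -2 ≤ 0
  (4)(1) + (-4)(1) = 0 ≤ 0
and d ≥ 0, so (0, 0) + t·d stays feasible for every t ≥ 0. Along this ray z = -4a - 8b changes by -12 per unit t, so z → −∞.

Unbounded — the objective can decrease without bound over the feasible region.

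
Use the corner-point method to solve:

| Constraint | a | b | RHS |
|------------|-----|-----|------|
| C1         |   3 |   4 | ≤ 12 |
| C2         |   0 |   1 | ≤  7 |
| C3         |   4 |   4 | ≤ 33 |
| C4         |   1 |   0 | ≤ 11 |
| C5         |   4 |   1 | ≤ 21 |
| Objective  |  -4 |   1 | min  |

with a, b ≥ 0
a = 4, b = 0, z = -16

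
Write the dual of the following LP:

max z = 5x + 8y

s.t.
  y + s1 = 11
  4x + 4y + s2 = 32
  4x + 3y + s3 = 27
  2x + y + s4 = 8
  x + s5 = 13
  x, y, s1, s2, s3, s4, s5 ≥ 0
Minimize: z = 11y1 + 32y2 + 27y3 + 8y4 + 13y5

Subject to:
  C1: -4y2 - 4y3 - 2y4 - y5 ≤ -5
  C2: -y1 - 4y2 - 3y3 - y4 ≤ -8
  y1, y2, y3, y4, y5 ≥ 0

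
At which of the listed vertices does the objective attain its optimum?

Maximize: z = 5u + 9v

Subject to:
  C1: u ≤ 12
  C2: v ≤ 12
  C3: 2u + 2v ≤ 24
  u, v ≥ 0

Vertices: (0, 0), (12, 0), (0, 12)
Evaluating z = 5u + 9v at each vertex:
  (0, 0): z = 0
  (12, 0): z = 60
  (0, 12): z = 108

The largest value is z = 108, attained at (0, 12).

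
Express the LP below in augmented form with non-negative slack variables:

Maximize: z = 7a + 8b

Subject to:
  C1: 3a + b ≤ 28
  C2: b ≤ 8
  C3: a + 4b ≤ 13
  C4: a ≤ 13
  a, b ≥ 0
max z = 7a + 8b

s.t.
  3a + b + s1 = 28
  b + s2 = 8
  a + 4b + s3 = 13
  a + s4 = 13
  a, b, s1, s2, s3, s4 ≥ 0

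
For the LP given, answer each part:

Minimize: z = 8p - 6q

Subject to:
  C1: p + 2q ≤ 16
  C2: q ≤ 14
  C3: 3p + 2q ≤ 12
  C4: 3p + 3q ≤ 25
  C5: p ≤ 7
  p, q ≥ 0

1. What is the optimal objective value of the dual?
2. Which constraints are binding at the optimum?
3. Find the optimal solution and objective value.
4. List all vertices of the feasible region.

1. -36 (by strong duality, equal to the primal optimum)
2. C3, p ≥ 0
3. p = 0, q = 6, z = -36
4. (0, 0), (4, 0), (0, 6)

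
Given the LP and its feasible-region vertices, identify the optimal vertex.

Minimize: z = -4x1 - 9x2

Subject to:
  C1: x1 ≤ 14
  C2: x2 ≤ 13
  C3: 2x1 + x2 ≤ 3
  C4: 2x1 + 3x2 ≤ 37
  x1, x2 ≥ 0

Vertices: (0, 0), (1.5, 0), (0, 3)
(0, 3) with z = -27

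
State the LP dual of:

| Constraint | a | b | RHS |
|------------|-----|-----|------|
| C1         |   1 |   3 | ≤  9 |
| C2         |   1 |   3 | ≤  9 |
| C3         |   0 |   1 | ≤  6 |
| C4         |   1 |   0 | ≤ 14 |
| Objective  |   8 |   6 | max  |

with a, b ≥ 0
Minimize: z = 9y1 + 9y2 + 6y3 + 14y4

Subject to:
  C1: -y1 - y2 - y4 ≤ -8
  C2: -3y1 - 3y2 - y3 ≤ -6
  y1, y2, y3, y4 ≥ 0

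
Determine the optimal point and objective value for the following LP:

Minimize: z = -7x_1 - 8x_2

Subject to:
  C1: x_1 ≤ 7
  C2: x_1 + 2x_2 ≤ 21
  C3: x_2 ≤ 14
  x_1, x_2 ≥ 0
x_1 = 7, x_2 = 7, z = -105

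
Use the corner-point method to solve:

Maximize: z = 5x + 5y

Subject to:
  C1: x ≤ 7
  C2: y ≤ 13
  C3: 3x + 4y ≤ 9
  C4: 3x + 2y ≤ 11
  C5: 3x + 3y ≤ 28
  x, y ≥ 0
x = 3, y = 0, z = 15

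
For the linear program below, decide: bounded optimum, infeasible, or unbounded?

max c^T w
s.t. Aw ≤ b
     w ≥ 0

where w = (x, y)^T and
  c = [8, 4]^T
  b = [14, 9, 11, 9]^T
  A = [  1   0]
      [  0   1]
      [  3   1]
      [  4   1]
The point (0, 9) satisfies every constraint, so the LP is feasible; the constraints give x ≤ 14 and y ≤ 9, which with x, y ≥ 0 keep the feasible region inside a bounded box. A feasible, bounded LP attains a finite optimum at a vertex.

Evaluating z = 8x + 4y at each vertex:
  (0, 0): z = 0
  (2.25, 0): z = 18
  (0, 9): z = 36

Bounded optimum: z* = 36 at (0, 9).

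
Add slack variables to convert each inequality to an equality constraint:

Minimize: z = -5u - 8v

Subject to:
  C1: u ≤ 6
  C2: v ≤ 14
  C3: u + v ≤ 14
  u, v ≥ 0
min z = -5u - 8v

s.t.
  u + s1 = 6
  v + s2 = 14
  u + v + s3 = 14
  u, v, s1, s2, s3 ≥ 0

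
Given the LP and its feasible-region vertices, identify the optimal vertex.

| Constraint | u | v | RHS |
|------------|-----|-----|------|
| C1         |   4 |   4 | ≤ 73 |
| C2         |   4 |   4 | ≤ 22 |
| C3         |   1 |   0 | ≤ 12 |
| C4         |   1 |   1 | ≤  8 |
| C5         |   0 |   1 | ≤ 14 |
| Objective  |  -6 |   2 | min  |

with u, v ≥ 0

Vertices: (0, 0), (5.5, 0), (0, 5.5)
Evaluating z = -6u + 2v at each vertex:
  (0, 0): z = 0
  (5.5, 0): z = -33
  (0, 5.5): z = 11

The smallest value is z = -33, attained at (5.5, 0).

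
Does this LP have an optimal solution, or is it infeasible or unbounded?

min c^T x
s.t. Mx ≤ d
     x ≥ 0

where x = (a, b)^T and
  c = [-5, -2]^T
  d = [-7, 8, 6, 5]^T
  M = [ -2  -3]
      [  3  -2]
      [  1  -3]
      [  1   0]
Feasible point: (0, 3) satisfies every constraint, so the LP is feasible.
Direction d = (0, 1): for each constraint row a, a·d ≤ 0 —
  (-2)(0) + (-3)(1) = -3 ≤ 0
  (3)(0) + (-2)(1) = -2 ≤ 0
  (1)(0) + (-3)(1) = -3 ≤ 0
  (1)(0) + (0)(1) = 0 ≤ 0
and d ≥ 0, so (0, 3) + t·d stays feasible for every t ≥ 0. Along this ray z = -5a - 2b changes by -2 per unit t, so z → −∞.

Unbounded — the objective can decrease without bound over the feasible region.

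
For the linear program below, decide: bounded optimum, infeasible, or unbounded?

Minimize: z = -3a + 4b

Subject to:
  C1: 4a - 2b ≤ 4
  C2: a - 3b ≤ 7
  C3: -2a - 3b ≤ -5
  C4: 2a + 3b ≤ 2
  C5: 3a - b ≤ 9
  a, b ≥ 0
C4 requires 2a + 3b ≤ 2, while C3 (-2a - 3b ≤ -5) is equivalent to 2a + 3b ≥ 5. Together they would need 5 ≤ 2a + 3b ≤ 2, which is impossible since 5 > 2. No point satisfies all constraints.

Infeasible — the constraint set is empty.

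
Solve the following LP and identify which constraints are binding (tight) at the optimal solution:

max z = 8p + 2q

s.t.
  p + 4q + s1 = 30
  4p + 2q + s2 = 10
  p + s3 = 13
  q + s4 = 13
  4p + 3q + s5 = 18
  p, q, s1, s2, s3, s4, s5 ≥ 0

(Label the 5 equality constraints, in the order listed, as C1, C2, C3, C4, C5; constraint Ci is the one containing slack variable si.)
Optimal: p = 2.5, q = 0
Binding: C2, q ≥ 0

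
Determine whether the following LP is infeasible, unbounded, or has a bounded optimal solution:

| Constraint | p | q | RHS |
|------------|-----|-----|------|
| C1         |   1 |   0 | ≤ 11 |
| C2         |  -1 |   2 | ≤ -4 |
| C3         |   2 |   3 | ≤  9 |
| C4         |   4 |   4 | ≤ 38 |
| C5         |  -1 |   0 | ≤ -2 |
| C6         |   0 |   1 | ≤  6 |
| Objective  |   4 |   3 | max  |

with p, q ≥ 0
The point (4.5, 0) satisfies every constraint, so the LP is feasible; the constraints give p ≤ 11 and q ≤ 6, which with p, q ≥ 0 keep the feasible region inside a bounded box. A feasible, bounded LP attains a finite optimum at a vertex.

Evaluating z = 4p + 3q at each vertex:
  (4, 0): z = 16
  (4.5, 0): z = 18
  (4.286, 0.1429): z = 17.57

Feasible with finite optimum z* = 18 at (4.5, 0).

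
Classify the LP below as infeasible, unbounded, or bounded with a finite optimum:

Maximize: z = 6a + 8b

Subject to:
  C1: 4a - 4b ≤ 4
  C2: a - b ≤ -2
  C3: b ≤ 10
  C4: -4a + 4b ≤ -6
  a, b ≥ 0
C1 requires 4a - 4b ≤ 4, while C4 (-4a + 4b ≤ -6) is equivalent to 4a - 4b ≥ 6. Together they would need 6 ≤ 4a - 4b ≤ 4, which is impossible since 6 > 4. No point satisfies all constraints.

Infeasible: no point satisfies all constraints simultaneously.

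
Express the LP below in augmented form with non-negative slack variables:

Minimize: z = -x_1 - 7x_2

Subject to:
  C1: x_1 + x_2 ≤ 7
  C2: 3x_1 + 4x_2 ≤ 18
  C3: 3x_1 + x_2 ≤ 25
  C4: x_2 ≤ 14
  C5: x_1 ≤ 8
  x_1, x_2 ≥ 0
min z = -x_1 - 7x_2

s.t.
  x_1 + x_2 + s1 = 7
  3x_1 + 4x_2 + s2 = 18
  3x_1 + x_2 + s3 = 25
  x_2 + s4 = 14
  x_1 + s5 = 8
  x_1, x_2, s1, s2, s3, s4, s5 ≥ 0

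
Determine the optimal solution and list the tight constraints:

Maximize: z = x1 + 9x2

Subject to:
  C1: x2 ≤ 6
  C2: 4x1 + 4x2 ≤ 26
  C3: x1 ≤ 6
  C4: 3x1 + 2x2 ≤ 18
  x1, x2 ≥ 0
Optimal: x1 = 0.5, x2 = 6
Slack at optimum:
  C1: slack = 0 (binding)
  C2: slack = 0 (binding)
  C3: slack = 5.5
  C4: slack = 4.5
  x1 ≥ 0: x1 = 0.5
  x2 ≥ 0: x2 = 6
Binding constraints: C1, C2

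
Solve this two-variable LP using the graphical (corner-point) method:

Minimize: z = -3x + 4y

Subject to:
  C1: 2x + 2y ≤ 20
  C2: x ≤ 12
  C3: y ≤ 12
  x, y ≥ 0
x = 10, y = 0, z = -30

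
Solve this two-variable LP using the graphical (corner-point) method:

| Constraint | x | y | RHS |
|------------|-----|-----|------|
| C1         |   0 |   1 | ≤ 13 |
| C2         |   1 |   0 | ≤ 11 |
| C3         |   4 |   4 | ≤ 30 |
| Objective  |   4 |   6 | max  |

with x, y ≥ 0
x = 0, y = 7.5, z = 45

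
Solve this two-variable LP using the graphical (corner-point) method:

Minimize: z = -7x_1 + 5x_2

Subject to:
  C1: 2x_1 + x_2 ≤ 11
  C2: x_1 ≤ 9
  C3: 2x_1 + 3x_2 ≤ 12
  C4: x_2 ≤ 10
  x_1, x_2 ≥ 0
Each vertex is the intersection of two constraint boundaries that also satisfies all remaining constraints:
  x_1 = 0 and x_2 = 0 → (0, 0)
  2x_1 + x_2 = 11 and x_2 = 0 → (5.5, 0)
  2x_1 + x_2 = 11 and 2x_1 + 3x_2 = 12 → (5.25, 0.5)
  2x_1 + 3x_2 = 12 and x_1 = 0 → (0, 4)

Evaluating z = -7x_1 + 5x_2 at each vertex:
  (0, 0): z = 0
  (5.5, 0): z = -38.5
  (5.25, 0.5): z = -34.25
  (0, 4): z = 20

The minimum is at (5.5, 0) with z = -38.5.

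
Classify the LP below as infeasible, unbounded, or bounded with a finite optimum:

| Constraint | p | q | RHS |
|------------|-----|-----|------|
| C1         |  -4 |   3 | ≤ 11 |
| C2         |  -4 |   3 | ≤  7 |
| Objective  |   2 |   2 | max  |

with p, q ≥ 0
Feasible point: (0, 0) satisfies every constraint, so the LP is feasible.
Direction d = (1, 0): for each constraint row a, a·d ≤ 0 —
  (-4)(1) + (3)(0) = -4 ≤ 0
  (-4)(1) + (3)(0) = -4 ≤ 0
and d ≥ 0, so (0, 0) + t·d stays feasible for every t ≥ 0. Along this ray z = 2p + 2q changes by 2 per unit t, so z → +∞.

Unbounded: there is a feasible ray along which z → +∞.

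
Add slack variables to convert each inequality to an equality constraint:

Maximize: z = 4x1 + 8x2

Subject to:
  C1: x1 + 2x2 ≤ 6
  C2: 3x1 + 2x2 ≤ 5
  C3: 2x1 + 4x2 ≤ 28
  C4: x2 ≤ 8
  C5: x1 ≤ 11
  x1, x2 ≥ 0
max z = 4x1 + 8x2

s.t.
  x1 + 2x2 + s1 = 6
  3x1 + 2x2 + s2 = 5
  2x1 + 4x2 + s3 = 28
  x2 + s4 = 8
  x1 + s5 = 11
  x1, x2, s1, s2, s3, s4, s5 ≥ 0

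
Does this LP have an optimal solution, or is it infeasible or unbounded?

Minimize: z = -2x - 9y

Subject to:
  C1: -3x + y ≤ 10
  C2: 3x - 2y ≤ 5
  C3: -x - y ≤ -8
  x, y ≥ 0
Feasible point: (0, 8) satisfies every constraint, so the LP is feasible.
Direction d = (1, 3): for each constraint row a, a·d ≤ 0 —
  (-3)(1) + (1)(3) = 0 ≤ 0
  (3)(1) + (-2)(3) = -3 ≤ 0
  (-1)(1) + (-1)(3) = -4 ≤ 0
and d ≥ 0, so (0, 8) + t·d stays feasible for every t ≥ 0. Along this ray z = -2x - 9y changes by -29 per unit t, so z → −∞.

The LP is unbounded; z can be made arbitrarily small.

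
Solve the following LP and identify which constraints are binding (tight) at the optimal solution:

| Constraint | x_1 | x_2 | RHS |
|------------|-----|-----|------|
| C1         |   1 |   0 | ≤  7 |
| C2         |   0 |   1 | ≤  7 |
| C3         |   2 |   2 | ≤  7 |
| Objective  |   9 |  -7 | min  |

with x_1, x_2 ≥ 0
Optimal: x_1 = 0, x_2 = 3.5
Binding: C3, x_1 ≥ 0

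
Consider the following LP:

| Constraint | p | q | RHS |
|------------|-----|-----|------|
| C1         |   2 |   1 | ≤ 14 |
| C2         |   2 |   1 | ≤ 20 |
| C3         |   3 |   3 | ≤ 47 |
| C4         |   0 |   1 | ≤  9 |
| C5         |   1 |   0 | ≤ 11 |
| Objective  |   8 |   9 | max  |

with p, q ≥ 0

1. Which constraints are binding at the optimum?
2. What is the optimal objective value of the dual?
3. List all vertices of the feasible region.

1. C1, C4
2. 101 (by strong duality, equal to the primal optimum)
3. (0, 0), (7, 0), (2.5, 9), (0, 9)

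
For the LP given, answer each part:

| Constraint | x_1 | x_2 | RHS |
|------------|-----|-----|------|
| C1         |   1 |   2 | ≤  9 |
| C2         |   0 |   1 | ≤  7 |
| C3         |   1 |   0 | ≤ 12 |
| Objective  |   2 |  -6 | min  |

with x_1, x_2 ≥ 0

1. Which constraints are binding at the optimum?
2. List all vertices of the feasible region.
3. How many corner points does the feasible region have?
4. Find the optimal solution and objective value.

1. C1, x_1 ≥ 0
2. (0, 0), (9, 0), (0, 4.5)
3. 3
4. x_1 = 0, x_2 = 4.5, z = -27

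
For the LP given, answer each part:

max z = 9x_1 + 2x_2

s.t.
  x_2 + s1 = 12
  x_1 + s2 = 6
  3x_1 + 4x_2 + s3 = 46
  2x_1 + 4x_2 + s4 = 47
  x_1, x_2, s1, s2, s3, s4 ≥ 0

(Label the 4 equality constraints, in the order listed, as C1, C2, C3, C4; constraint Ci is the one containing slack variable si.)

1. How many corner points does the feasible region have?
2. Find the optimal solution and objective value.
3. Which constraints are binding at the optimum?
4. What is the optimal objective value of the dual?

1. 4
2. x_1 = 6, x_2 = 7, z = 68
3. C2, C3
4. 68 (by strong duality, equal to the primal optimum)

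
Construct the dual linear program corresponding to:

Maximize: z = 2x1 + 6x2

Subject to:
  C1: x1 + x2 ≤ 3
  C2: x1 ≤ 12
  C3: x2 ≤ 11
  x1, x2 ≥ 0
Minimize: z = 3y1 + 12y2 + 11y3

Subject to:
  C1: -y1 - y2 ≤ -2
  C2: -y1 - y3 ≤ -6
  y1, y2, y3 ≥ 0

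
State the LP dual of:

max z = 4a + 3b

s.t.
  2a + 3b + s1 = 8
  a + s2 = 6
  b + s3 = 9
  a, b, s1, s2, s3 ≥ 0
Minimize: z = 8y1 + 6y2 + 9y3

Subject to:
  C1: -2y1 - y2 ≤ -4
  C2: -3y1 - y3 ≤ -3
  y1, y2, y3 ≥ 0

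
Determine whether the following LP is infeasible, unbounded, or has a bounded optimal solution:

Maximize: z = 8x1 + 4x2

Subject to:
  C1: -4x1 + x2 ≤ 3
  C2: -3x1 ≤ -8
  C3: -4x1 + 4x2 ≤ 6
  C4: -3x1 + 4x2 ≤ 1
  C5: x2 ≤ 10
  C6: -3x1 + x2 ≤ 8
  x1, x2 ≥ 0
Feasible point: (3, 0) satisfies every constraint, so the LP is feasible.
Direction d = (1, 0): for each constraint row a, a·d ≤ 0 —
  (-4)(1) + (1)(0) = -4 ≤ 0
  (-3)(1) + (0)(0) = -3 ≤ 0
  (-4)(1) + (4)(0) = -4 ≤ 0
  (-3)(1) + (4)(0) = -3 ≤ 0
  (0)(1) + (1)(0) = 0 ≤ 0
  (-3)(1) + (1)(0) = -3 ≤ 0
and d ≥ 0, so (3, 0) + t·d stays feasible for every t ≥ 0. Along this ray z = 8x1 + 4x2 changes by 8 per unit t, so z → +∞.

Unbounded — the objective can increase without bound over the feasible region.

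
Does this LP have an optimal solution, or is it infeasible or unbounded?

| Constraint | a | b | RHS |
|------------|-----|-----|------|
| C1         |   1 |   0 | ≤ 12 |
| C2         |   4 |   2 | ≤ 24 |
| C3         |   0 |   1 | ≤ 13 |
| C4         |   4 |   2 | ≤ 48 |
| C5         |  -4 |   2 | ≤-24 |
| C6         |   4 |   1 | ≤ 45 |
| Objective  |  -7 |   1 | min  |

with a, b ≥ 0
The point (6, 0) satisfies every constraint, so the LP is feasible; the constraints give a ≤ 12 and b ≤ 13, which with a, b ≥ 0 keep the feasible region inside a bounded box. A feasible, bounded LP attains a finite optimum at a vertex.

Evaluating z = -7a + b at each vertex:
  (6, 0): z = -42

The LP has an optimal solution: (6, 0) with z = -42.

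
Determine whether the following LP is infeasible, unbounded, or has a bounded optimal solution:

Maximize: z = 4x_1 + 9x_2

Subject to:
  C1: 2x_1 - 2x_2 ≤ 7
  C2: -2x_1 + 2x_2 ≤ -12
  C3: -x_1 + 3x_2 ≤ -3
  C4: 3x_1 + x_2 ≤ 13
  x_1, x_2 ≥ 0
C1 requires 2x_1 - 2x_2 ≤ 7, while C2 (-2x_1 + 2x_2 ≤ -12) is equivalent to 2x_1 - 2x_2 ≥ 12. Together they would need 12 ≤ 2x_1 - 2x_2 ≤ 7, which is impossible since 12 > 7. No point satisfies all constraints.

Infeasible — the constraint set is empty.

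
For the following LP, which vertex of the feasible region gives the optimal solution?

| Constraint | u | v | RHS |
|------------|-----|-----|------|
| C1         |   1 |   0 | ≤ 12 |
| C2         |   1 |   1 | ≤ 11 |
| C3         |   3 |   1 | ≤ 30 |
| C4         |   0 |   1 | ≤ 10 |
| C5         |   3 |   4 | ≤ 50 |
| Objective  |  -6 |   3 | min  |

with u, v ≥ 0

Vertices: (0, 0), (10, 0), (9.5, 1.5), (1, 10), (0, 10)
(10, 0) with z = -60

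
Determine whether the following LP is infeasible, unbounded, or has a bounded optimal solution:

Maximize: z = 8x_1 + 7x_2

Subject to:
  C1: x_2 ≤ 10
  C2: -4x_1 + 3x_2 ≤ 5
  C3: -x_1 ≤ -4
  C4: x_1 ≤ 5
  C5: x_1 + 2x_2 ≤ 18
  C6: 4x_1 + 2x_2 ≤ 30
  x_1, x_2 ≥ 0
The point (4, 7) satisfies every constraint, so the LP is feasible; the constraints give x_1 ≤ 5 and x_2 ≤ 10, which with x_1, x_2 ≥ 0 keep the feasible region inside a bounded box. A feasible, bounded LP attains a finite optimum at a vertex.

Evaluating z = 8x_1 + 7x_2 at each vertex:
  (4, 0): z = 32
  (5, 0): z = 40
  (5, 5): z = 75
  (4, 7): z = 81

The LP has an optimal solution: (4, 7) with z = 81.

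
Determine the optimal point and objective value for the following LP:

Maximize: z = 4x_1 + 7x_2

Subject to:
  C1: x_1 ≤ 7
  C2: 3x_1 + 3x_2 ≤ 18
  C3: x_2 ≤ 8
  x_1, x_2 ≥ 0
Each vertex is the intersection of two constraint boundaries that also satisfies all remaining constraints:
  x_1 = 0 and x_2 = 0 → (0, 0)
  3x_1 + 3x_2 = 18 and x_2 = 0 → (6, 0)
  3x_1 + 3x_2 = 18 and x_1 = 0 → (0, 6)

Evaluating z = 4x_1 + 7x_2 at each vertex:
  (0, 0): z = 0
  (6, 0): z = 24
  (0, 6): z = 42

The maximum is at (0, 6) with z = 42.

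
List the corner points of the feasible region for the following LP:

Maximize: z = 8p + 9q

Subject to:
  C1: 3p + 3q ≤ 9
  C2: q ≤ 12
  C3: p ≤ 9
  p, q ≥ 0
Each vertex is the intersection of two constraint boundaries that also satisfies all remaining constraints:
  p = 0 and q = 0 → (0, 0)
  3p + 3q = 9 and q = 0 → (3, 0)
  3p + 3q = 9 and p = 0 → (0, 3)

Vertices: (0, 0), (3, 0), (0, 3)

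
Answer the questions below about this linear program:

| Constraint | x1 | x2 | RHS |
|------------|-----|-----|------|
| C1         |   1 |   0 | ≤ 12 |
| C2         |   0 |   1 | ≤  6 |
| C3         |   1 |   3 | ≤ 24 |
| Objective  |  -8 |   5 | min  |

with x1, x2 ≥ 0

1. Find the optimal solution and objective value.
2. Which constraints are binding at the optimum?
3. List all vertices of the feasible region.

1. x1 = 12, x2 = 0, z = -96
2. C1, x2 ≥ 0
3. (0, 0), (12, 0), (12, 4), (6, 6), (0, 6)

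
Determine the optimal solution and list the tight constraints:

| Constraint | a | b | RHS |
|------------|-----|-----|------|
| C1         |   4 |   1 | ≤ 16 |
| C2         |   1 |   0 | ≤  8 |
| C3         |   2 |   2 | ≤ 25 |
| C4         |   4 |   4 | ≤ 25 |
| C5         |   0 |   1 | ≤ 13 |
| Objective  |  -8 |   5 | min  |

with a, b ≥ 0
Optimal: a = 4, b = 0
Binding: C1, b ≥ 0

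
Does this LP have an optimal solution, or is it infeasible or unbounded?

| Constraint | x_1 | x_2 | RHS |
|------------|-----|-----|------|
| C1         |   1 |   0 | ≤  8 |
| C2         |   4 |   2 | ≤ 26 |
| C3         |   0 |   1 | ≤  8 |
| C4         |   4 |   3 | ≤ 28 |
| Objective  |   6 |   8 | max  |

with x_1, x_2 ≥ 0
The point (1, 8) satisfies every constraint, so the LP is feasible; the constraints give x_1 ≤ 8 and x_2 ≤ 8, which with x_1, x_2 ≥ 0 keep the feasible region inside a bounded box. A feasible, bounded LP attains a finite optimum at a vertex.

Evaluating z = 6x_1 + 8x_2 at each vertex:
  (0, 0): z = 0
  (6.5, 0): z = 39
  (5.5, 2): z = 49
  (1, 8): z = 70
  (0, 8): z = 64

The LP has an optimal solution: (1, 8) with z = 70.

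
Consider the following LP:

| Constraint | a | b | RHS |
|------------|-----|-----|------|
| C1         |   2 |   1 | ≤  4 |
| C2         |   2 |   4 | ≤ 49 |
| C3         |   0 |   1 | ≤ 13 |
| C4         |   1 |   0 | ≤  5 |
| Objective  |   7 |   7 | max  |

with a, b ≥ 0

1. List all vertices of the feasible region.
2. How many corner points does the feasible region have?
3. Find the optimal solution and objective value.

1. (0, 0), (2, 0), (0, 4)
2. 3
3. a = 0, b = 4, z = 28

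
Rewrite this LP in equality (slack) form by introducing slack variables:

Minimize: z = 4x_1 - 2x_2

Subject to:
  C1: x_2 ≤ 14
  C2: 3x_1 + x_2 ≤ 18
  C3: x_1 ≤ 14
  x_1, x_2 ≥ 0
min z = 4x_1 - 2x_2

s.t.
  x_2 + s1 = 14
  3x_1 + x_2 + s2 = 18
  x_1 + s3 = 14
  x_1, x_2, s1, s2, s3 ≥ 0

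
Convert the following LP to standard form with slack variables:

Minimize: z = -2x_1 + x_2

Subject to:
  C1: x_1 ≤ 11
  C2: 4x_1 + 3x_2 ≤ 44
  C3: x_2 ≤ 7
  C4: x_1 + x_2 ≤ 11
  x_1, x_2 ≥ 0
min z = -2x_1 + x_2

s.t.
  x_1 + s1 = 11
  4x_1 + 3x_2 + s2 = 44
  x_2 + s3 = 7
  x_1 + x_2 + s4 = 11
  x_1, x_2, s1, s2, s3, s4 ≥ 0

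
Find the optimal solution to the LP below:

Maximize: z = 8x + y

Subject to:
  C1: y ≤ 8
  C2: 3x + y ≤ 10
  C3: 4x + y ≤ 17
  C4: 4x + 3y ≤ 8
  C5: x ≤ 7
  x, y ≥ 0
Each vertex is the intersection of two constraint boundaries that also satisfies all remaining constraints:
  x = 0 and y = 0 → (0, 0)
  4x + 3y = 8 and y = 0 → (2, 0)
  4x + 3y = 8 and x = 0 → (0, 2.667)

Evaluating z = 8x + y at each vertex:
  (0, 0): z = 0
  (2, 0): z = 16
  (0, 2.667): z = 2.667

The maximum is at (2, 0) with z = 16.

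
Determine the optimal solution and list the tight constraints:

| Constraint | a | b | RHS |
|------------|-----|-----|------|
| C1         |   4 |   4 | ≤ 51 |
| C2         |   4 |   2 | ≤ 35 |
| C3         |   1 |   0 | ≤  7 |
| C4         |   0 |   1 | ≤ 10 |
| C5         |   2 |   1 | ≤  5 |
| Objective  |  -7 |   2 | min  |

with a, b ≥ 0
Optimal: a = 2.5, b = 0
Slack at optimum:
  C1: slack = 41
  C2: slack = 25
  C3: slack = 4.5
  C4: slack = 10
  C5: slack = 0 (binding)
  a ≥ 0: a = 2.5
  b ≥ 0: b = 0 (binding)
Binding constraints: C5, b ≥ 0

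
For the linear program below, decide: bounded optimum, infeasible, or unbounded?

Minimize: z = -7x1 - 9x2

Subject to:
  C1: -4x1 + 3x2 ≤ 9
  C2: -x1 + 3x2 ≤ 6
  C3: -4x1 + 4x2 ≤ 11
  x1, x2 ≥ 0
Feasible point: (0, 0) satisfies every constraint, so the LP is feasible.
Direction d = (1, 0): for each constraint row a, a·d ≤ 0 —
  (-4)(1) + (3)(0) = -4 ≤ 0
  (-1)(1) + (3)(0) = -1 ≤ 0
  (-4)(1) + (4)(0) = -4 ≤ 0
and d ≥ 0, so (0, 0) + t·d stays feasible for every t ≥ 0. Along this ray z = -7x1 - 9x2 changes by -7 per unit t, so z → −∞.

Unbounded: there is a feasible ray along which z → −∞.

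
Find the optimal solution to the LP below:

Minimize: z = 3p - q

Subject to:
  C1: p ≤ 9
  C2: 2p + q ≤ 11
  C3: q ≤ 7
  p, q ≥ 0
Each vertex is the intersection of two constraint boundaries that also satisfies all remaining constraints:
  p = 0 and q = 0 → (0, 0)
  2p + q = 11 and q = 0 → (5.5, 0)
  2p + q = 11 and q = 7 → (2, 7)
  q = 7 and p = 0 → (0, 7)

Evaluating z = 3p - q at each vertex:
  (0, 0): z = 0
  (5.5, 0): z = 16.5
  (2, 7): z = -1
  (0, 7): z = -7

The minimum is at (0, 7) with z = -7.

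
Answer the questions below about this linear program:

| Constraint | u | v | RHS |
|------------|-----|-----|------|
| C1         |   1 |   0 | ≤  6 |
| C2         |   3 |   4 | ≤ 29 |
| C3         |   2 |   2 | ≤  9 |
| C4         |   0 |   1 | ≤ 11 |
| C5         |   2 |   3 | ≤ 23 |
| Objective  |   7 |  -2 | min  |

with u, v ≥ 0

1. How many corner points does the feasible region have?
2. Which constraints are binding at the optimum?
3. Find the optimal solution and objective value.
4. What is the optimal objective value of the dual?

1. 3
2. C3, u ≥ 0
3. u = 0, v = 4.5, z = -9
4. -9 (by strong duality, equal to the primal optimum)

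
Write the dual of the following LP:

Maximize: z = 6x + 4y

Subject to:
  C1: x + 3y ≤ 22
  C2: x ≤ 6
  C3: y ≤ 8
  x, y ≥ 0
Minimize: z = 22y1 + 6y2 + 8y3

Subject to:
  C1: -y1 - y2 ≤ -6
  C2: -3y1 - y3 ≤ -4
  y1, y2, y3 ≥ 0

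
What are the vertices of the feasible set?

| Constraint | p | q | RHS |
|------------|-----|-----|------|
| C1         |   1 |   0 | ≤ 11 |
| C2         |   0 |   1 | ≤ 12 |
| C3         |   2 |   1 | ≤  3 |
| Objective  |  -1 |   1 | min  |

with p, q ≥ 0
Each vertex is the intersection of two constraint boundaries that also satisfies all remaining constraints:
  p = 0 and q = 0 → (0, 0)
  2p + q = 3 and q = 0 → (1.5, 0)
  2p + q = 3 and p = 0 → (0, 3)

Vertices: (0, 0), (1.5, 0), (0, 3)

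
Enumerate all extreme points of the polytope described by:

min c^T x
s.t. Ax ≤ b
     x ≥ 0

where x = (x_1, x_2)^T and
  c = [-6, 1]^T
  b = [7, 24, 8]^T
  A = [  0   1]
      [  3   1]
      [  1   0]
Each vertex is the intersection of two constraint boundaries that also satisfies all remaining constraints:
  x_1 = 0 and x_2 = 0 → (0, 0)
  3x_1 + x_2 = 24 and x_1 = 8 → (8, 0)
  x_2 = 7 and 3x_1 + x_2 = 24 → (5.667, 7)
  x_2 = 7 and x_1 = 0 → (0, 7)

Vertices: (0, 0), (8, 0), (5.667, 7), (0, 7)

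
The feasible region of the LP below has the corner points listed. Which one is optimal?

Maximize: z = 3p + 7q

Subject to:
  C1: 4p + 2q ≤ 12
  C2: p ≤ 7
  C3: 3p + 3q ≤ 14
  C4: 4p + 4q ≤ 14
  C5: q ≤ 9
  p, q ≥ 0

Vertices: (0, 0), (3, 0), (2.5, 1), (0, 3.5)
Evaluating z = 3p + 7q at each vertex:
  (0, 0): z = 0
  (3, 0): z = 9
  (2.5, 1): z = 14.5
  (0, 3.5): z = 24.5

The largest value is z = 24.5, attained at (0, 3.5).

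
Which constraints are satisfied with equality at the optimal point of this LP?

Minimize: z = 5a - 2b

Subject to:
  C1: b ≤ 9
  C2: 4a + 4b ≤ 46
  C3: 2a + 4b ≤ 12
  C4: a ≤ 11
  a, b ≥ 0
Optimal: a = 0, b = 3
Binding: C3, a ≥ 0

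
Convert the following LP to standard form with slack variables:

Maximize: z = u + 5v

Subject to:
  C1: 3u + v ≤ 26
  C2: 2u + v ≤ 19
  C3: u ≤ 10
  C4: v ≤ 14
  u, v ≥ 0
max z = u + 5v

s.t.
  3u + v + s1 = 26
  2u + v + s2 = 19
  u + s3 = 10
  v + s4 = 14
  u, v, s1, s2, s3, s4 ≥ 0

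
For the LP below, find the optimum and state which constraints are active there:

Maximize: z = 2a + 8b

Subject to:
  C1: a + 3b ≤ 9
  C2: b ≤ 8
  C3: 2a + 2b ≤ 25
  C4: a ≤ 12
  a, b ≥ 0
Optimal: a = 0, b = 3
Slack at optimum:
  C1: slack = 0 (binding)
  C2: slack = 5
  C3: slack = 19
  C4: slack = 12
  a ≥ 0: a = 0 (binding)
  b ≥ 0: b = 3
Binding constraints: C1, a ≥ 0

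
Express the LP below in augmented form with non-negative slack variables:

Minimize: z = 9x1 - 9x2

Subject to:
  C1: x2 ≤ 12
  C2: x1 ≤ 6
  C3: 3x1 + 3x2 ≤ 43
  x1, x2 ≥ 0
min z = 9x1 - 9x2

s.t.
  x2 + s1 = 12
  x1 + s2 = 6
  3x1 + 3x2 + s3 = 43
  x1, x2, s1, s2, s3 ≥ 0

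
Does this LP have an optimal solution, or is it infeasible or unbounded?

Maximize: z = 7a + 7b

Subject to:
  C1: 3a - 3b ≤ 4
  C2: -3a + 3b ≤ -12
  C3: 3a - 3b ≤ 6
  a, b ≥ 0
C1 requires 3a - 3b ≤ 4, while C2 (-3a + 3b ≤ -12) is equivalent to 3a - 3b ≥ 12. Together they would need 12 ≤ 3a - 3b ≤ 4, which is impossible since 12 > 4. No point satisfies all constraints.

The feasible region is empty; the LP is infeasible.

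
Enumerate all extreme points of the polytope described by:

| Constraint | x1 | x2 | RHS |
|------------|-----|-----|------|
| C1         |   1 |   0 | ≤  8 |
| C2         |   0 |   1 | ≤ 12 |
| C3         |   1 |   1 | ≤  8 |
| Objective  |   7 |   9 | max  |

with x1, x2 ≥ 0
Each vertex is the intersection of two constraint boundaries that also satisfies all remaining constraints:
  x1 = 0 and x2 = 0 → (0, 0)
  x1 = 8 and x1 + x2 = 8 → (8, 0)
  x1 + x2 = 8 and x1 = 0 → (0, 8)

Vertices: (0, 0), (8, 0), (0, 8)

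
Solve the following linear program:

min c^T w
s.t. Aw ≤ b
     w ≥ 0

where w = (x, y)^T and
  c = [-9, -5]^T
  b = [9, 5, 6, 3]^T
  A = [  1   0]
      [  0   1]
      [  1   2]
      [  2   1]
x = 0, y = 3, z = -15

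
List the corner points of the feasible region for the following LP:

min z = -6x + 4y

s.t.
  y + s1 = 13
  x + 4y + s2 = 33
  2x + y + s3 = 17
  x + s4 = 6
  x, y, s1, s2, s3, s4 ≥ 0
Each vertex is the intersection of two constraint boundaries that also satisfies all remaining constraints:
  x = 0 and y = 0 → (0, 0)
  x = 6 and y = 0 → (6, 0)
  2x + y = 17 and x = 6 → (6, 5)
  x + 4y = 33 and 2x + y = 17 → (5, 7)
  x + 4y = 33 and x = 0 → (0, 8.25)

Vertices: (0, 0), (6, 0), (6, 5), (5, 7), (0, 8.25)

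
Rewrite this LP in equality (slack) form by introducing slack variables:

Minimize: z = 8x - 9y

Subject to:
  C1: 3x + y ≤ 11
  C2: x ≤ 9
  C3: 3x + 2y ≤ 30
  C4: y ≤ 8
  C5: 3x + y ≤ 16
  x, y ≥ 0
min z = 8x - 9y

s.t.
  3x + y + s1 = 11
  x + s2 = 9
  3x + 2y + s3 = 30
  y + s4 = 8
  3x + y + s5 = 16
  x, y, s1, s2, s3, s4, s5 ≥ 0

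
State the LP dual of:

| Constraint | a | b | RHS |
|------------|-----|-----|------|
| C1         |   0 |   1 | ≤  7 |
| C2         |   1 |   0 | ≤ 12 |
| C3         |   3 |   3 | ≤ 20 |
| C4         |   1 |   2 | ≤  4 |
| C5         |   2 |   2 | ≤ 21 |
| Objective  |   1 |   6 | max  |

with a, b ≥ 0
Minimize: z = 7y1 + 12y2 + 20y3 + 4y4 + 21y5

Subject to:
  C1: -y2 - 3y3 - y4 - 2y5 ≤ -1
  C2: -y1 - 3y3 - 2y4 - 2y5 ≤ -6
  y1, y2, y3, y4, y5 ≥ 0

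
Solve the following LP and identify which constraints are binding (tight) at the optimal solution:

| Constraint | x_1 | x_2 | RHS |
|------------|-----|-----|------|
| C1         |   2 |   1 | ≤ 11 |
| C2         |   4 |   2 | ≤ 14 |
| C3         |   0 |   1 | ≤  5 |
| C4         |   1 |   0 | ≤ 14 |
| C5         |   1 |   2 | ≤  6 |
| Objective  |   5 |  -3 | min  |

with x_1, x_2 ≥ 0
Optimal: x_1 = 0, x_2 = 3
Slack at optimum:
  C1: slack = 8
  C2: slack = 8
  C3: slack = 2
  C4: slack = 14
  C5: slack = 0 (binding)
  x_1 ≥ 0: x_1 = 0 (binding)
  x_2 ≥ 0: x_2 = 3
Binding constraints: C5, x_1 ≥ 0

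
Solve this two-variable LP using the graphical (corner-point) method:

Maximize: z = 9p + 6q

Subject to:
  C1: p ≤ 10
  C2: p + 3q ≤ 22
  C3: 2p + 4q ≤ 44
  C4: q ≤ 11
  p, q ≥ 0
Each vertex is the intersection of two constraint boundaries that also satisfies all remaining constraints:
  p = 0 and q = 0 → (0, 0)
  p = 10 and q = 0 → (10, 0)
  p = 10 and p + 3q = 22 → (10, 4)
  p + 3q = 22 and p = 0 → (0, 7.333)

Evaluating z = 9p + 6q at each vertex:
  (0, 0): z = 0
  (10, 0): z = 90
  (10, 4): z = 114
  (0, 7.333): z = 44

The maximum is at (10, 4) with z = 114.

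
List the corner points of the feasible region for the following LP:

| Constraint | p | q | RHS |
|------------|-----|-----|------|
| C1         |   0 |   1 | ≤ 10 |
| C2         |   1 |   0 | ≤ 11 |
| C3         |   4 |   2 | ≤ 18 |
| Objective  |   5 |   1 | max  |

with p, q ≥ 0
Each vertex is the intersection of two constraint boundaries that also satisfies all remaining constraints:
  p = 0 and q = 0 → (0, 0)
  4p + 2q = 18 and q = 0 → (4.5, 0)
  4p + 2q = 18 and p = 0 → (0, 9)

Vertices: (0, 0), (4.5, 0), (0, 9)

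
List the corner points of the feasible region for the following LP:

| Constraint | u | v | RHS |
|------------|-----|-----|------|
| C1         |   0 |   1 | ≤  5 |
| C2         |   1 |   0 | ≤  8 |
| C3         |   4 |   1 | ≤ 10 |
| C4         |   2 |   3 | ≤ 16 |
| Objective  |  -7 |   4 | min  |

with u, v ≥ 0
Each vertex is the intersection of two constraint boundaries that also satisfies all remaining constraints:
  u = 0 and v = 0 → (0, 0)
  4u + v = 10 and v = 0 → (2.5, 0)
  4u + v = 10 and 2u + 3v = 16 → (1.4, 4.4)
  v = 5 and 2u + 3v = 16 → (0.5, 5)
  v = 5 and u = 0 → (0, 5)

Vertices: (0, 0), (2.5, 0), (1.4, 4.4), (0.5, 5), (0, 5)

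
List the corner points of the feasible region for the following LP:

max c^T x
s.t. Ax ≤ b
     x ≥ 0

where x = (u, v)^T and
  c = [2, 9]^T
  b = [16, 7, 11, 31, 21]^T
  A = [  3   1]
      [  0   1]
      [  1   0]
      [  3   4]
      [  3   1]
Each vertex is the intersection of two constraint boundaries that also satisfies all remaining constraints:
  u = 0 and v = 0 → (0, 0)
  3u + v = 16 and v = 0 → (5.333, 0)
  3u + v = 16 and 3u + 4v = 31 → (3.667, 5)
  v = 7 and 3u + 4v = 31 → (1, 7)
  v = 7 and u = 0 → (0, 7)

Vertices: (0, 0), (5.333, 0), (3.667, 5), (1, 7), (0, 7)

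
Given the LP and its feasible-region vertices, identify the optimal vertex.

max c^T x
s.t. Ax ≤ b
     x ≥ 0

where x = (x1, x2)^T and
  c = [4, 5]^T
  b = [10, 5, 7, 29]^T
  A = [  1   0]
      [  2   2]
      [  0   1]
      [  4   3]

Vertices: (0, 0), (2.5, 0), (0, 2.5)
(0, 2.5) with z = 12.5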